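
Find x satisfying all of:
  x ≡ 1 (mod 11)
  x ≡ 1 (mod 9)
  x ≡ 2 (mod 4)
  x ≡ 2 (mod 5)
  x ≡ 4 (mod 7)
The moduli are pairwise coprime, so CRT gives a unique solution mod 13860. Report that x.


Product of moduli M = 11 · 9 · 4 · 5 · 7 = 13860.
Merge one congruence at a time:
  Start: x ≡ 1 (mod 11).
  Combine with x ≡ 1 (mod 9); new modulus lcm = 99.
    Write x = 1 + 11·t and substitute into x ≡ 1 (mod 9): 11·t ≡ 1 − 1 = 0 (mod 9).
    Reduce coefficients mod 9: 2·t ≡ 0 (mod 9).
    The inverse of 2 mod 9 is 5 (since 2·5 = 10 = 1·9 + 1), so t ≡ 5·0 = 0 ≡ 0 (mod 9).
    Then x = 1 + 11·0 = 1, valid modulo lcm(11, 9) = 99: x ≡ 1 (mod 99).
  Combine with x ≡ 2 (mod 4); new modulus lcm = 396.
    Write x = 1 + 99·t and substitute into x ≡ 2 (mod 4): 99·t ≡ 2 − 1 = 1 (mod 4).
    Reduce coefficients mod 4: 3·t ≡ 1 (mod 4).
    The inverse of 3 mod 4 is 3 (since 3·3 = 9 = 2·4 + 1), so t ≡ 3·1 = 3 ≡ 3 (mod 4).
    Then x = 1 + 99·3 = 298, valid modulo lcm(99, 4) = 396: x ≡ 298 (mod 396).
  Combine with x ≡ 2 (mod 5); new modulus lcm = 1980.
    Write x = 298 + 396·t and substitute into x ≡ 2 (mod 5): 396·t ≡ 2 − 298 = -296 (mod 5).
    Reduce coefficients mod 5: 1·t ≡ 4 (mod 5).
    So t ≡ 4 (mod 5).
    Then x = 298 + 396·4 = 1882, valid modulo lcm(396, 5) = 1980: x ≡ 1882 (mod 1980).
  Combine with x ≡ 4 (mod 7); new modulus lcm = 13860.
    Write x = 1882 + 1980·t and substitute into x ≡ 4 (mod 7): 1980·t ≡ 4 − 1882 = -1878 (mod 7).
    Reduce coefficients mod 7: 6·t ≡ 5 (mod 7).
    The inverse of 6 mod 7 is 6 (since 6·6 = 36 = 5·7 + 1), so t ≡ 6·5 = 30 ≡ 2 (mod 7).
    Then x = 1882 + 1980·2 = 5842, valid modulo lcm(1980, 7) = 13860: x ≡ 5842 (mod 13860).
Verify against each original: 5842 mod 11 = 1, 5842 mod 9 = 1, 5842 mod 4 = 2, 5842 mod 5 = 2, 5842 mod 7 = 4.

x ≡ 5842 (mod 13860).


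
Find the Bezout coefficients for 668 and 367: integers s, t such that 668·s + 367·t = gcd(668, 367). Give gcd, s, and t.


Euclidean algorithm on (668, 367) — divide until remainder is 0:
  668 = 1 · 367 + 301
  367 = 1 · 301 + 66
  301 = 4 · 66 + 37
  66 = 1 · 37 + 29
  37 = 1 · 29 + 8
  29 = 3 · 8 + 5
  8 = 1 · 5 + 3
  5 = 1 · 3 + 2
  3 = 1 · 2 + 1
  2 = 2 · 1 + 0
gcd(668, 367) = 1.
Track Bezout coefficients alongside the remainders: start with r₀ = 668 = a·1 + b·0 (s = 1, t = 0) and r₁ = 367 = a·0 + b·1 (s = 0, t = 1); each new remainder r_{k+1} = r_{k-1} − q_k·r_k inherits s_{k+1} = s_{k-1} − q_k·s_k, t_{k+1} = t_{k-1} − q_k·t_k, so r_k = a·s_k + b·t_k at every step:
  q = 1: r = 301, s = 1 − 1·0 = 1, t = 0 − 1·1 = -1  (check: 668·1 + 367·(-1) = 301)
  q = 1: r = 66, s = 0 − 1·1 = -1, t = 1 − 1·(-1) = 2  (check: 668·(-1) + 367·2 = 66)
  q = 4: r = 37, s = 1 − 4·(-1) = 5, t = -1 − 4·2 = -9  (check: 668·5 + 367·(-9) = 37)
  q = 1: r = 29, s = -1 − 1·5 = -6, t = 2 − 1·(-9) = 11  (check: 668·(-6) + 367·11 = 29)
  q = 1: r = 8, s = 5 − 1·(-6) = 11, t = -9 − 1·11 = -20  (check: 668·11 + 367·(-20) = 8)
  q = 3: r = 5, s = -6 − 3·11 = -39, t = 11 − 3·(-20) = 71  (check: 668·(-39) + 367·71 = 5)
  q = 1: r = 3, s = 11 − 1·(-39) = 50, t = -20 − 1·71 = -91  (check: 668·50 + 367·(-91) = 3)
  q = 1: r = 2, s = -39 − 1·50 = -89, t = 71 − 1·(-91) = 162  (check: 668·(-89) + 367·162 = 2)
  q = 1: r = 1, s = 50 − 1·(-89) = 139, t = -91 − 1·162 = -253  (check: 668·139 + 367·(-253) = 1)
The row with r = 1 (the gcd) gives the Bezout coefficients s = 139, t = -253.
Result: 668 · (139) + 367 · (-253) = 1.

gcd(668, 367) = 1; s = 139, t = -253 (check: 668·139 + 367·(-253) = 1).


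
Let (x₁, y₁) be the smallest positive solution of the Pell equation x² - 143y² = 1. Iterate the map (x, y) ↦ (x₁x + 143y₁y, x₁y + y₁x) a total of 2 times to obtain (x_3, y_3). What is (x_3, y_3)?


Step 1: Find the fundamental solution (x₁, y₁) of x² - 143y² = 1.
  Expand √143 as a continued fraction. a₀ = ⌊√143⌋ = 11; iterate m_{k+1} = d_k·a_k − m_k, d_{k+1} = (143 − m_{k+1}²)/d_k, a_{k+1} = ⌊(a₀ + m_{k+1})/d_{k+1}⌋ (starting m₀ = 0, d₀ = 1), with convergents p_k = a_k·p_{k-1} + p_{k-2}, q_k = a_k·q_{k-1} + q_{k-2} (p₋₁ = 1, q₋₁ = 0):
  k = 0: a₀ = 11; p₀/q₀ = 11/1; p₀² − 143·q₀² = 121 − 143 = -22.
  k = 1: m = 11, d = 22, a = ⌊(11 + 11)/22⌋ = 1; p/q = (1·11 + 1)/(1·1 + 0) = 12/1; p² − 143·q² = 144 − 143 = 1.
  The first convergent with p² − 143·q² = 1 gives the fundamental solution (x₁, y₁) = (12, 1).
Step 2: Apply the recurrence (x_{n+1}, y_{n+1}) = (x₁x_n + 143y₁y_n, x₁y_n + y₁x_n) repeatedly.
  From (x_1, y_1) = (12, 1): x_2 = 12·12 + 143·1·1 = 287; y_2 = 12·1 + 1·12 = 24.
  From (x_2, y_2) = (287, 24): x_3 = 12·287 + 143·1·24 = 6876; y_3 = 12·24 + 1·287 = 575.
Step 3: Verify x_3² - 143·y_3² = 47279376 - 47279375 = 1 (should be 1). ✓

(x_1, y_1) = (12, 1); (x_3, y_3) = (6876, 575).


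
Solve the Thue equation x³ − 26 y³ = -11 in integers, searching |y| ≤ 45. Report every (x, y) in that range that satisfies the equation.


The equation is x³ - 26y³ = -11. For fixed y, x³ = 26·y³ − 11, so a solution requires the RHS to be a perfect cube.
Strategy: iterate y from -45 to 45, compute RHS = 26·y³ − 11, and check whether it is a (positive or negative) perfect cube.
Check small values of y:
  y = 0: RHS = -11 is not a perfect cube.
  y = 1: RHS = 15 is not a perfect cube.
  y = -1: RHS = -37 is not a perfect cube.
  y = 2: RHS = 197 is not a perfect cube.
  y = -2: RHS = -219 is not a perfect cube.
  y = 3: RHS = 691 is not a perfect cube.
  y = -3: RHS = -713 is not a perfect cube.
Continuing the search up to |y| = 45 finds no solutions either.
No (x, y) in the scanned range satisfies the equation.

No integer solutions with |y| ≤ 45.


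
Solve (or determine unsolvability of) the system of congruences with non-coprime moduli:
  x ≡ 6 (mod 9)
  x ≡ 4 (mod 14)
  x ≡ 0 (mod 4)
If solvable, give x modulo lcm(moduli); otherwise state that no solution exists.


Moduli 9, 14, 4 are not pairwise coprime, so CRT works modulo lcm(m_i) when all pairwise compatibility conditions hold.
Pairwise compatibility: gcd(m_i, m_j) must divide a_i - a_j for every pair.
Merge one congruence at a time:
  Start: x ≡ 6 (mod 9).
  Combine with x ≡ 4 (mod 14): gcd(9, 14) = 1; 4 - 6 = -2, which IS divisible by 1, so compatible.
    Write x = 6 + 9·t and substitute into x ≡ 4 (mod 14): 9·t ≡ 4 − 6 = -2 (mod 14).
    Reduce coefficients mod 14: 9·t ≡ 12 (mod 14).
    The inverse of 9 mod 14 is 11 (since 9·11 = 99 = 7·14 + 1), so t ≡ 11·12 = 132 ≡ 6 (mod 14).
    Then x = 6 + 9·6 = 60, valid modulo lcm(9, 14) = 126: x ≡ 60 (mod 126).
  Combine with x ≡ 0 (mod 4): gcd(126, 4) = 2; 0 - 60 = -60, which IS divisible by 2, so compatible.
    Write x = 60 + 126·t and substitute into x ≡ 0 (mod 4): 126·t ≡ 0 − 60 = -60 (mod 4).
    Divide the congruence (and modulus) by g = 2: 63·t ≡ -30 (mod 2).
    Reduce coefficients mod 2: 1·t ≡ 0 (mod 2).
    So t ≡ 0 (mod 2).
    Then x = 60 + 126·0 = 60, valid modulo lcm(126, 4) = 252: x ≡ 60 (mod 252).
Verify: 60 mod 9 = 6, 60 mod 14 = 4, 60 mod 4 = 0.

x ≡ 60 (mod 252).


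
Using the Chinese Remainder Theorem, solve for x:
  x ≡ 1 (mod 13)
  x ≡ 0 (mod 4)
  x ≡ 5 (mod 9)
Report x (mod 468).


Moduli 13, 4, 9 are pairwise coprime; by CRT there is a unique solution modulo M = 13 · 4 · 9 = 468.
Solve pairwise, accumulating the modulus:
  Start with x ≡ 1 (mod 13).
  Combine with x ≡ 0 (mod 4): since gcd(13, 4) = 1, we get a unique residue mod 52.
    Write x = 1 + 13·t and substitute into x ≡ 0 (mod 4): 13·t ≡ 0 − 1 = -1 (mod 4).
    Reduce coefficients mod 4: 1·t ≡ 3 (mod 4).
    So t ≡ 3 (mod 4).
    Then x = 1 + 13·3 = 40, valid modulo lcm(13, 4) = 52: x ≡ 40 (mod 52).
  Combine with x ≡ 5 (mod 9): since gcd(52, 9) = 1, we get a unique residue mod 468.
    Write x = 40 + 52·t and substitute into x ≡ 5 (mod 9): 52·t ≡ 5 − 40 = -35 (mod 9).
    Reduce coefficients mod 9: 7·t ≡ 1 (mod 9).
    The inverse of 7 mod 9 is 4 (since 7·4 = 28 = 3·9 + 1), so t ≡ 4·1 = 4 ≡ 4 (mod 9).
    Then x = 40 + 52·4 = 248, valid modulo lcm(52, 9) = 468: x ≡ 248 (mod 468).
Verify: 248 mod 13 = 1 ✓, 248 mod 4 = 0 ✓, 248 mod 9 = 5 ✓.

x ≡ 248 (mod 468).


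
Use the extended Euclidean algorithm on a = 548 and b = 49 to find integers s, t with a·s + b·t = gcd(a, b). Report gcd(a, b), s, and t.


Euclidean algorithm on (548, 49) — divide until remainder is 0:
  548 = 11 · 49 + 9
  49 = 5 · 9 + 4
  9 = 2 · 4 + 1
  4 = 4 · 1 + 0
gcd(548, 49) = 1.
Track Bezout coefficients alongside the remainders: start with r₀ = 548 = a·1 + b·0 (s = 1, t = 0) and r₁ = 49 = a·0 + b·1 (s = 0, t = 1); each new remainder r_{k+1} = r_{k-1} − q_k·r_k inherits s_{k+1} = s_{k-1} − q_k·s_k, t_{k+1} = t_{k-1} − q_k·t_k, so r_k = a·s_k + b·t_k at every step:
  q = 11: r = 9, s = 1 − 11·0 = 1, t = 0 − 11·1 = -11  (check: 548·1 + 49·(-11) = 9)
  q = 5: r = 4, s = 0 − 5·1 = -5, t = 1 − 5·(-11) = 56  (check: 548·(-5) + 49·56 = 4)
  q = 2: r = 1, s = 1 − 2·(-5) = 11, t = -11 − 2·56 = -123  (check: 548·11 + 49·(-123) = 1)
The row with r = 1 (the gcd) gives the Bezout coefficients s = 11, t = -123.
Result: 548 · (11) + 49 · (-123) = 1.

gcd(548, 49) = 1; s = 11, t = -123 (check: 548·11 + 49·(-123) = 1).


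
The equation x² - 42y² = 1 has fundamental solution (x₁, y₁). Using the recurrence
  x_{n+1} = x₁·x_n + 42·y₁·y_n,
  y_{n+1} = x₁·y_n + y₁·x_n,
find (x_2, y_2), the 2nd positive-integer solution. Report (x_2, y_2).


Step 1: Find the fundamental solution (x₁, y₁) of x² - 42y² = 1.
  Expand √42 as a continued fraction. a₀ = ⌊√42⌋ = 6; iterate m_{k+1} = d_k·a_k − m_k, d_{k+1} = (42 − m_{k+1}²)/d_k, a_{k+1} = ⌊(a₀ + m_{k+1})/d_{k+1}⌋ (starting m₀ = 0, d₀ = 1), with convergents p_k = a_k·p_{k-1} + p_{k-2}, q_k = a_k·q_{k-1} + q_{k-2} (p₋₁ = 1, q₋₁ = 0):
  k = 0: a₀ = 6; p₀/q₀ = 6/1; p₀² − 42·q₀² = 36 − 42 = -6.
  k = 1: m = 6, d = 6, a = ⌊(6 + 6)/6⌋ = 2; p/q = (2·6 + 1)/(2·1 + 0) = 13/2; p² − 42·q² = 169 − 168 = 1.
  The first convergent with p² − 42·q² = 1 gives the fundamental solution (x₁, y₁) = (13, 2).
Step 2: Apply the recurrence (x_{n+1}, y_{n+1}) = (x₁x_n + 42y₁y_n, x₁y_n + y₁x_n) repeatedly.
  From (x_1, y_1) = (13, 2): x_2 = 13·13 + 42·2·2 = 337; y_2 = 13·2 + 2·13 = 52.
Step 3: Verify x_2² - 42·y_2² = 113569 - 113568 = 1 (should be 1). ✓

(x_1, y_1) = (13, 2); (x_2, y_2) = (337, 52).


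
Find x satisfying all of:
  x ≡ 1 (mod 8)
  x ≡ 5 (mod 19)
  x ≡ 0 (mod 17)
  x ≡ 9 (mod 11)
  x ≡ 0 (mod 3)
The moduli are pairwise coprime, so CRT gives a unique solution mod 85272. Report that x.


Product of moduli M = 8 · 19 · 17 · 11 · 3 = 85272.
Merge one congruence at a time:
  Start: x ≡ 1 (mod 8).
  Combine with x ≡ 5 (mod 19); new modulus lcm = 152.
    Write x = 1 + 8·t and substitute into x ≡ 5 (mod 19): 8·t ≡ 5 − 1 = 4 (mod 19).
    The inverse of 8 mod 19 is 12 (since 8·12 = 96 = 5·19 + 1), so t ≡ 12·4 = 48 ≡ 10 (mod 19).
    Then x = 1 + 8·10 = 81, valid modulo lcm(8, 19) = 152: x ≡ 81 (mod 152).
  Combine with x ≡ 0 (mod 17); new modulus lcm = 2584.
    Write x = 81 + 152·t and substitute into x ≡ 0 (mod 17): 152·t ≡ 0 − 81 = -81 (mod 17).
    Reduce coefficients mod 17: 16·t ≡ 4 (mod 17).
    The inverse of 16 mod 17 is 16 (since 16·16 = 256 = 15·17 + 1), so t ≡ 16·4 = 64 ≡ 13 (mod 17).
    Then x = 81 + 152·13 = 2057, valid modulo lcm(152, 17) = 2584: x ≡ 2057 (mod 2584).
  Combine with x ≡ 9 (mod 11); new modulus lcm = 28424.
    Write x = 2057 + 2584·t and substitute into x ≡ 9 (mod 11): 2584·t ≡ 9 − 2057 = -2048 (mod 11).
    Reduce coefficients mod 11: 10·t ≡ 9 (mod 11).
    The inverse of 10 mod 11 is 10 (since 10·10 = 100 = 9·11 + 1), so t ≡ 10·9 = 90 ≡ 2 (mod 11).
    Then x = 2057 + 2584·2 = 7225, valid modulo lcm(2584, 11) = 28424: x ≡ 7225 (mod 28424).
  Combine with x ≡ 0 (mod 3); new modulus lcm = 85272.
    Write x = 7225 + 28424·t and substitute into x ≡ 0 (mod 3): 28424·t ≡ 0 − 7225 = -7225 (mod 3).
    Reduce coefficients mod 3: 2·t ≡ 2 (mod 3).
    The inverse of 2 mod 3 is 2 (since 2·2 = 4 = 1·3 + 1), so t ≡ 2·2 = 4 ≡ 1 (mod 3).
    Then x = 7225 + 28424·1 = 35649, valid modulo lcm(28424, 3) = 85272: x ≡ 35649 (mod 85272).
Verify against each original: 35649 mod 8 = 1, 35649 mod 19 = 5, 35649 mod 17 = 0, 35649 mod 11 = 9, 35649 mod 3 = 0.

x ≡ 35649 (mod 85272).


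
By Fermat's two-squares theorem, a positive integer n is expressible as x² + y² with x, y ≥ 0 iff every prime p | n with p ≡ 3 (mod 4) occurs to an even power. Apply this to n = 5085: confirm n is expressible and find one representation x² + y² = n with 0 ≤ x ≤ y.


Step 1: Factor n = 5085 = 3^2 · 5 · 113.
Step 2: Check the mod-4 condition on each prime factor: 3 ≡ 3 (mod 4), exponent 2 (must be even); 5 ≡ 1 (mod 4), exponent 1; 113 ≡ 1 (mod 4), exponent 1.
All primes ≡ 3 (mod 4) appear to even exponent (or don't appear), so by the two-squares theorem n IS expressible as a sum of two squares.
Step 3: Build a representation. Group n = k² · m with k = 3 and m = 5 · 113 = 565 (a product of primes ≡ 1 (mod 4)); a representation of m scales to one of n via (k·x)² + (k·y)² = k²(x² + y²). Each prime p ≡ 1 (mod 4) is itself a sum of two squares; find a² by testing p − a² for a perfect square:
  5: 5 − 1² = 4 = 2² ⇒ 5 = 1² + 2².
  113: 113 − 1² = 112, 113 − 2² = 109, 113 − 3² = 104, 113 − 4² = 97, 113 − 5² = 88, 113 − 6² = 77, 113 − 7² = 64 = 8² ⇒ 113 = 7² + 8².
  Combine using the Brahmagupta–Fibonacci identity (a² + b²)(c² + d²) = (ac − bd)² + (ad + bc)² = (ac + bd)² + (ad − bc)²:
  5 · 113 = 565: from (1² + 2²)(7² + 8²), take (1·7 − 2·8, 1·8 + 2·7) = (7 − 16, 8 + 14) = (-9, 22); dropping signs (only squares matter) gives (9, 22); check 9² + 22² = 81 + 484 = 565 ✓.
  Scale by k = 3: (3·9, 3·22) = (27, 66).
Step 4: Order so x ≤ y and verify: 27² + 66² = 729 + 4356 = 5085 = n. ✓

n = 5085 = 27² + 66² (one valid representation with x ≤ y).


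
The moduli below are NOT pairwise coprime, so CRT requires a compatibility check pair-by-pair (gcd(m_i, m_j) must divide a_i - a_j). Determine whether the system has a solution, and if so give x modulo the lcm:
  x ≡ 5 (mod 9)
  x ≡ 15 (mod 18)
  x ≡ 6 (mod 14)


Moduli 9, 18, 14 are not pairwise coprime, so CRT works modulo lcm(m_i) when all pairwise compatibility conditions hold.
Pairwise compatibility: gcd(m_i, m_j) must divide a_i - a_j for every pair.
Merge one congruence at a time:
  Start: x ≡ 5 (mod 9).
  Combine with x ≡ 15 (mod 18): gcd(9, 18) = 9, and 15 - 5 = 10 is NOT divisible by 9.
    ⇒ system is inconsistent (no integer solution).

No solution (the system is inconsistent).


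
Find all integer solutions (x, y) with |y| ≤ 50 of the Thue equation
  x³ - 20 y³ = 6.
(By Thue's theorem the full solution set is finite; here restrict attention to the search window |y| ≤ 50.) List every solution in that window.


The equation is x³ - 20y³ = 6. For fixed y, x³ = 20·y³ + 6, so a solution requires the RHS to be a perfect cube.
Strategy: iterate y from -50 to 50, compute RHS = 20·y³ + 6, and check whether it is a (positive or negative) perfect cube.
Check small values of y:
  y = 0: RHS = 6 is not a perfect cube.
  y = 1: RHS = 26 is not a perfect cube.
  y = -1: RHS = -14 is not a perfect cube.
  y = 2: RHS = 166 is not a perfect cube.
  y = -2: RHS = -154 is not a perfect cube.
  y = 3: RHS = 546 is not a perfect cube.
  y = -3: RHS = -534 is not a perfect cube.
Continuing the search up to |y| = 50 finds no solutions either.
No (x, y) in the scanned range satisfies the equation.

No integer solutions with |y| ≤ 50.


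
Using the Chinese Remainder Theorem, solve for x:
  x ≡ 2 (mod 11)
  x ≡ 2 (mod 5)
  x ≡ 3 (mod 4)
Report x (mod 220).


Moduli 11, 5, 4 are pairwise coprime; by CRT there is a unique solution modulo M = 11 · 5 · 4 = 220.
Solve pairwise, accumulating the modulus:
  Start with x ≡ 2 (mod 11).
  Combine with x ≡ 2 (mod 5): since gcd(11, 5) = 1, we get a unique residue mod 55.
    Write x = 2 + 11·t and substitute into x ≡ 2 (mod 5): 11·t ≡ 2 − 2 = 0 (mod 5).
    Reduce coefficients mod 5: 1·t ≡ 0 (mod 5).
    So t ≡ 0 (mod 5).
    Then x = 2 + 11·0 = 2, valid modulo lcm(11, 5) = 55: x ≡ 2 (mod 55).
  Combine with x ≡ 3 (mod 4): since gcd(55, 4) = 1, we get a unique residue mod 220.
    Write x = 2 + 55·t and substitute into x ≡ 3 (mod 4): 55·t ≡ 3 − 2 = 1 (mod 4).
    Reduce coefficients mod 4: 3·t ≡ 1 (mod 4).
    The inverse of 3 mod 4 is 3 (since 3·3 = 9 = 2·4 + 1), so t ≡ 3·1 = 3 ≡ 3 (mod 4).
    Then x = 2 + 55·3 = 167, valid modulo lcm(55, 4) = 220: x ≡ 167 (mod 220).
Verify: 167 mod 11 = 2 ✓, 167 mod 5 = 2 ✓, 167 mod 4 = 3 ✓.

x ≡ 167 (mod 220).


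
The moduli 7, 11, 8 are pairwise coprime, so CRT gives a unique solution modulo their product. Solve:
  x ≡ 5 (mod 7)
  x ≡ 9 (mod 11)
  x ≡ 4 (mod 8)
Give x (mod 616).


Moduli 7, 11, 8 are pairwise coprime; by CRT there is a unique solution modulo M = 7 · 11 · 8 = 616.
Solve pairwise, accumulating the modulus:
  Start with x ≡ 5 (mod 7).
  Combine with x ≡ 9 (mod 11): since gcd(7, 11) = 1, we get a unique residue mod 77.
    Write x = 5 + 7·t and substitute into x ≡ 9 (mod 11): 7·t ≡ 9 − 5 = 4 (mod 11).
    The inverse of 7 mod 11 is 8 (since 7·8 = 56 = 5·11 + 1), so t ≡ 8·4 = 32 ≡ 10 (mod 11).
    Then x = 5 + 7·10 = 75, valid modulo lcm(7, 11) = 77: x ≡ 75 (mod 77).
  Combine with x ≡ 4 (mod 8): since gcd(77, 8) = 1, we get a unique residue mod 616.
    Write x = 75 + 77·t and substitute into x ≡ 4 (mod 8): 77·t ≡ 4 − 75 = -71 (mod 8).
    Reduce coefficients mod 8: 5·t ≡ 1 (mod 8).
    The inverse of 5 mod 8 is 5 (since 5·5 = 25 = 3·8 + 1), so t ≡ 5·1 = 5 ≡ 5 (mod 8).
    Then x = 75 + 77·5 = 460, valid modulo lcm(77, 8) = 616: x ≡ 460 (mod 616).
Verify: 460 mod 7 = 5 ✓, 460 mod 11 = 9 ✓, 460 mod 8 = 4 ✓.

x ≡ 460 (mod 616).


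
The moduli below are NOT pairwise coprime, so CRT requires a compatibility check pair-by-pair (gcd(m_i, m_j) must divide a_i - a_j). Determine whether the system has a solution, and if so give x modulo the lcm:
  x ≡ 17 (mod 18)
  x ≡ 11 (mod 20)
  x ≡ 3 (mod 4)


Moduli 18, 20, 4 are not pairwise coprime, so CRT works modulo lcm(m_i) when all pairwise compatibility conditions hold.
Pairwise compatibility: gcd(m_i, m_j) must divide a_i - a_j for every pair.
Merge one congruence at a time:
  Start: x ≡ 17 (mod 18).
  Combine with x ≡ 11 (mod 20): gcd(18, 20) = 2; 11 - 17 = -6, which IS divisible by 2, so compatible.
    Write x = 17 + 18·t and substitute into x ≡ 11 (mod 20): 18·t ≡ 11 − 17 = -6 (mod 20).
    Divide the congruence (and modulus) by g = 2: 9·t ≡ -3 (mod 10).
    Reduce coefficients mod 10: 9·t ≡ 7 (mod 10).
    The inverse of 9 mod 10 is 9 (since 9·9 = 81 = 8·10 + 1), so t ≡ 9·7 = 63 ≡ 3 (mod 10).
    Then x = 17 + 18·3 = 71, valid modulo lcm(18, 20) = 180: x ≡ 71 (mod 180).
  Combine with x ≡ 3 (mod 4): gcd(180, 4) = 4; 3 - 71 = -68, which IS divisible by 4, so compatible.
    Write x = 71 + 180·t and substitute into x ≡ 3 (mod 4): 180·t ≡ 3 − 71 = -68 (mod 4).
    Divide the congruence (and modulus) by g = 4: 45·t ≡ -17 (mod 1).
    Modulo 1 every t works; take t = 0.
    Then x = 71 + 180·0 = 71, valid modulo lcm(180, 4) = 180: x ≡ 71 (mod 180).
Verify: 71 mod 18 = 17, 71 mod 20 = 11, 71 mod 4 = 3.

x ≡ 71 (mod 180).


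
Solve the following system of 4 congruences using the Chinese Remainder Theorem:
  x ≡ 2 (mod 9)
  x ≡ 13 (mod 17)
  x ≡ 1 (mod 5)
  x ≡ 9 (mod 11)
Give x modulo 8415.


Product of moduli M = 9 · 17 · 5 · 11 = 8415.
Merge one congruence at a time:
  Start: x ≡ 2 (mod 9).
  Combine with x ≡ 13 (mod 17); new modulus lcm = 153.
    Write x = 2 + 9·t and substitute into x ≡ 13 (mod 17): 9·t ≡ 13 − 2 = 11 (mod 17).
    The inverse of 9 mod 17 is 2 (since 9·2 = 18 = 1·17 + 1), so t ≡ 2·11 = 22 ≡ 5 (mod 17).
    Then x = 2 + 9·5 = 47, valid modulo lcm(9, 17) = 153: x ≡ 47 (mod 153).
  Combine with x ≡ 1 (mod 5); new modulus lcm = 765.
    Write x = 47 + 153·t and substitute into x ≡ 1 (mod 5): 153·t ≡ 1 − 47 = -46 (mod 5).
    Reduce coefficients mod 5: 3·t ≡ 4 (mod 5).
    The inverse of 3 mod 5 is 2 (since 3·2 = 6 = 1·5 + 1), so t ≡ 2·4 = 8 ≡ 3 (mod 5).
    Then x = 47 + 153·3 = 506, valid modulo lcm(153, 5) = 765: x ≡ 506 (mod 765).
  Combine with x ≡ 9 (mod 11); new modulus lcm = 8415.
    Write x = 506 + 765·t and substitute into x ≡ 9 (mod 11): 765·t ≡ 9 − 506 = -497 (mod 11).
    Reduce coefficients mod 11: 6·t ≡ 9 (mod 11).
    The inverse of 6 mod 11 is 2 (since 6·2 = 12 = 1·11 + 1), so t ≡ 2·9 = 18 ≡ 7 (mod 11).
    Then x = 506 + 765·7 = 5861, valid modulo lcm(765, 11) = 8415: x ≡ 5861 (mod 8415).
Verify against each original: 5861 mod 9 = 2, 5861 mod 17 = 13, 5861 mod 5 = 1, 5861 mod 11 = 9.

x ≡ 5861 (mod 8415).


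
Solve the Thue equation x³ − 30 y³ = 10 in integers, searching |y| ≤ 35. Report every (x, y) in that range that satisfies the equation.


The equation is x³ - 30y³ = 10. For fixed y, x³ = 30·y³ + 10, so a solution requires the RHS to be a perfect cube.
Strategy: iterate y from -35 to 35, compute RHS = 30·y³ + 10, and check whether it is a (positive or negative) perfect cube.
Check small values of y:
  y = 0: RHS = 10 is not a perfect cube.
  y = 1: RHS = 40 is not a perfect cube.
  y = -1: RHS = -20 is not a perfect cube.
  y = 2: RHS = 250 is not a perfect cube.
  y = -2: RHS = -230 is not a perfect cube.
  y = 3: RHS = 820 is not a perfect cube.
  y = -3: RHS = -800 is not a perfect cube.
Continuing the search up to |y| = 35 finds no solutions either.
No (x, y) in the scanned range satisfies the equation.

No integer solutions with |y| ≤ 35.


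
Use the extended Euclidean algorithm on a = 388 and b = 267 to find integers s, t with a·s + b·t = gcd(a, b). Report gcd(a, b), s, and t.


Euclidean algorithm on (388, 267) — divide until remainder is 0:
  388 = 1 · 267 + 121
  267 = 2 · 121 + 25
  121 = 4 · 25 + 21
  25 = 1 · 21 + 4
  21 = 5 · 4 + 1
  4 = 4 · 1 + 0
gcd(388, 267) = 1.
Track Bezout coefficients alongside the remainders: start with r₀ = 388 = a·1 + b·0 (s = 1, t = 0) and r₁ = 267 = a·0 + b·1 (s = 0, t = 1); each new remainder r_{k+1} = r_{k-1} − q_k·r_k inherits s_{k+1} = s_{k-1} − q_k·s_k, t_{k+1} = t_{k-1} − q_k·t_k, so r_k = a·s_k + b·t_k at every step:
  q = 1: r = 121, s = 1 − 1·0 = 1, t = 0 − 1·1 = -1  (check: 388·1 + 267·(-1) = 121)
  q = 2: r = 25, s = 0 − 2·1 = -2, t = 1 − 2·(-1) = 3  (check: 388·(-2) + 267·3 = 25)
  q = 4: r = 21, s = 1 − 4·(-2) = 9, t = -1 − 4·3 = -13  (check: 388·9 + 267·(-13) = 21)
  q = 1: r = 4, s = -2 − 1·9 = -11, t = 3 − 1·(-13) = 16  (check: 388·(-11) + 267·16 = 4)
  q = 5: r = 1, s = 9 − 5·(-11) = 64, t = -13 − 5·16 = -93  (check: 388·64 + 267·(-93) = 1)
The row with r = 1 (the gcd) gives the Bezout coefficients s = 64, t = -93.
Result: 388 · (64) + 267 · (-93) = 1.

gcd(388, 267) = 1; s = 64, t = -93 (check: 388·64 + 267·(-93) = 1).


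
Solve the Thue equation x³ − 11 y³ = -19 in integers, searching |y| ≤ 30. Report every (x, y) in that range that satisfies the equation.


The equation is x³ - 11y³ = -19. For fixed y, x³ = 11·y³ − 19, so a solution requires the RHS to be a perfect cube.
Strategy: iterate y from -30 to 30, compute RHS = 11·y³ − 19, and check whether it is a (positive or negative) perfect cube.
Check small values of y:
  y = 0: RHS = -19 is not a perfect cube.
  y = 1: RHS = -8 = (-2)³ ⇒ x = -2 works.
  y = -1: RHS = -30 is not a perfect cube.
  y = 2: RHS = 69 is not a perfect cube.
  y = -2: RHS = -107 is not a perfect cube.
  y = 3: RHS = 278 is not a perfect cube.
  y = -3: RHS = -316 is not a perfect cube.
Continuing, at y = 9: RHS = 8000 = (20)³ ⇒ x = 20 works.
Searching the remaining y in |y| ≤ 30 finds no further solutions.
Collected solutions: (-2, 1), (20, 9).

Solutions (with |y| ≤ 30): (-2, 1), (20, 9).


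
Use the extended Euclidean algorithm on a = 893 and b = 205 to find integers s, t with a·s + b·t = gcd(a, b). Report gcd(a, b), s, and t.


Euclidean algorithm on (893, 205) — divide until remainder is 0:
  893 = 4 · 205 + 73
  205 = 2 · 73 + 59
  73 = 1 · 59 + 14
  59 = 4 · 14 + 3
  14 = 4 · 3 + 2
  3 = 1 · 2 + 1
  2 = 2 · 1 + 0
gcd(893, 205) = 1.
Track Bezout coefficients alongside the remainders: start with r₀ = 893 = a·1 + b·0 (s = 1, t = 0) and r₁ = 205 = a·0 + b·1 (s = 0, t = 1); each new remainder r_{k+1} = r_{k-1} − q_k·r_k inherits s_{k+1} = s_{k-1} − q_k·s_k, t_{k+1} = t_{k-1} − q_k·t_k, so r_k = a·s_k + b·t_k at every step:
  q = 4: r = 73, s = 1 − 4·0 = 1, t = 0 − 4·1 = -4  (check: 893·1 + 205·(-4) = 73)
  q = 2: r = 59, s = 0 − 2·1 = -2, t = 1 − 2·(-4) = 9  (check: 893·(-2) + 205·9 = 59)
  q = 1: r = 14, s = 1 − 1·(-2) = 3, t = -4 − 1·9 = -13  (check: 893·3 + 205·(-13) = 14)
  q = 4: r = 3, s = -2 − 4·3 = -14, t = 9 − 4·(-13) = 61  (check: 893·(-14) + 205·61 = 3)
  q = 4: r = 2, s = 3 − 4·(-14) = 59, t = -13 − 4·61 = -257  (check: 893·59 + 205·(-257) = 2)
  q = 1: r = 1, s = -14 − 1·59 = -73, t = 61 − 1·(-257) = 318  (check: 893·(-73) + 205·318 = 1)
The row with r = 1 (the gcd) gives the Bezout coefficients s = -73, t = 318.
Result: 893 · (-73) + 205 · (318) = 1.

gcd(893, 205) = 1; s = -73, t = 318 (check: 893·(-73) + 205·318 = 1).


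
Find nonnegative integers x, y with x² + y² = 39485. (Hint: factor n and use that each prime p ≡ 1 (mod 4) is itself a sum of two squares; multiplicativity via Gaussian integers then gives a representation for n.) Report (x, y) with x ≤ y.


Step 1: Factor n = 39485 = 5 · 53 · 149.
Step 2: Check the mod-4 condition on each prime factor: 5 ≡ 1 (mod 4), exponent 1; 53 ≡ 1 (mod 4), exponent 1; 149 ≡ 1 (mod 4), exponent 1.
All primes ≡ 3 (mod 4) appear to even exponent (or don't appear), so by the two-squares theorem n IS expressible as a sum of two squares.
Step 3: Build a representation. Here n = 5 · 53 · 149 is a product of primes ≡ 1 (mod 4). Each prime p ≡ 1 (mod 4) is itself a sum of two squares; find a² by testing p − a² for a perfect square:
  5: 5 − 1² = 4 = 2² ⇒ 5 = 1² + 2².
  53: 53 − 1² = 52, 53 − 2² = 49 = 7² ⇒ 53 = 2² + 7².
  149: 149 − 1² = 148, 149 − 2² = 145, 149 − 3² = 140, 149 − 4² = 133, 149 − 5² = 124, 149 − 6² = 113, 149 − 7² = 100 = 10² ⇒ 149 = 7² + 10².
  Combine using the Brahmagupta–Fibonacci identity (a² + b²)(c² + d²) = (ac − bd)² + (ad + bc)² = (ac + bd)² + (ad − bc)²:
  5 · 53 = 265: from (1² + 2²)(2² + 7²), take (1·2 − 2·7, 1·7 + 2·2) = (2 − 14, 7 + 4) = (-12, 11); dropping signs (only squares matter) gives (12, 11); check 12² + 11² = 144 + 121 = 265 ✓.
  265 · 149 = 39485: from (12² + 11²)(7² + 10²), take (12·7 − 11·10, 12·10 + 11·7) = (84 − 110, 120 + 77) = (-26, 197); dropping signs (only squares matter) gives (26, 197); check 26² + 197² = 676 + 38809 = 39485 ✓.
Step 4: Order so x ≤ y and verify: 26² + 197² = 676 + 38809 = 39485 = n. ✓

n = 39485 = 26² + 197² (one valid representation with x ≤ y).


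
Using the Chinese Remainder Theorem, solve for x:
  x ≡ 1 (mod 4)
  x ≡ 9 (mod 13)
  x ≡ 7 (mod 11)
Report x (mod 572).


Moduli 4, 13, 11 are pairwise coprime; by CRT there is a unique solution modulo M = 4 · 13 · 11 = 572.
Solve pairwise, accumulating the modulus:
  Start with x ≡ 1 (mod 4).
  Combine with x ≡ 9 (mod 13): since gcd(4, 13) = 1, we get a unique residue mod 52.
    Write x = 1 + 4·t and substitute into x ≡ 9 (mod 13): 4·t ≡ 9 − 1 = 8 (mod 13).
    The inverse of 4 mod 13 is 10 (since 4·10 = 40 = 3·13 + 1), so t ≡ 10·8 = 80 ≡ 2 (mod 13).
    Then x = 1 + 4·2 = 9, valid modulo lcm(4, 13) = 52: x ≡ 9 (mod 52).
  Combine with x ≡ 7 (mod 11): since gcd(52, 11) = 1, we get a unique residue mod 572.
    Write x = 9 + 52·t and substitute into x ≡ 7 (mod 11): 52·t ≡ 7 − 9 = -2 (mod 11).
    Reduce coefficients mod 11: 8·t ≡ 9 (mod 11).
    The inverse of 8 mod 11 is 7 (since 8·7 = 56 = 5·11 + 1), so t ≡ 7·9 = 63 ≡ 8 (mod 11).
    Then x = 9 + 52·8 = 425, valid modulo lcm(52, 11) = 572: x ≡ 425 (mod 572).
Verify: 425 mod 4 = 1 ✓, 425 mod 13 = 9 ✓, 425 mod 11 = 7 ✓.

x ≡ 425 (mod 572).


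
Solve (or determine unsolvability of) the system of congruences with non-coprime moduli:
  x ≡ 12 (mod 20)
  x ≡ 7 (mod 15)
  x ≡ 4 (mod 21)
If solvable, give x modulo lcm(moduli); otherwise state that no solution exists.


Moduli 20, 15, 21 are not pairwise coprime, so CRT works modulo lcm(m_i) when all pairwise compatibility conditions hold.
Pairwise compatibility: gcd(m_i, m_j) must divide a_i - a_j for every pair.
Merge one congruence at a time:
  Start: x ≡ 12 (mod 20).
  Combine with x ≡ 7 (mod 15): gcd(20, 15) = 5; 7 - 12 = -5, which IS divisible by 5, so compatible.
    Write x = 12 + 20·t and substitute into x ≡ 7 (mod 15): 20·t ≡ 7 − 12 = -5 (mod 15).
    Divide the congruence (and modulus) by g = 5: 4·t ≡ -1 (mod 3).
    Reduce coefficients mod 3: 1·t ≡ 2 (mod 3).
    So t ≡ 2 (mod 3).
    Then x = 12 + 20·2 = 52, valid modulo lcm(20, 15) = 60: x ≡ 52 (mod 60).
  Combine with x ≡ 4 (mod 21): gcd(60, 21) = 3; 4 - 52 = -48, which IS divisible by 3, so compatible.
    Write x = 52 + 60·t and substitute into x ≡ 4 (mod 21): 60·t ≡ 4 − 52 = -48 (mod 21).
    Divide the congruence (and modulus) by g = 3: 20·t ≡ -16 (mod 7).
    Reduce coefficients mod 7: 6·t ≡ 5 (mod 7).
    The inverse of 6 mod 7 is 6 (since 6·6 = 36 = 5·7 + 1), so t ≡ 6·5 = 30 ≡ 2 (mod 7).
    Then x = 52 + 60·2 = 172, valid modulo lcm(60, 21) = 420: x ≡ 172 (mod 420).
Verify: 172 mod 20 = 12, 172 mod 15 = 7, 172 mod 21 = 4.

x ≡ 172 (mod 420).


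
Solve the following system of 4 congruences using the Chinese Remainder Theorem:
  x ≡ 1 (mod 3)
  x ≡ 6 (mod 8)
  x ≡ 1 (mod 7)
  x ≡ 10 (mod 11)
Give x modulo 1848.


Product of moduli M = 3 · 8 · 7 · 11 = 1848.
Merge one congruence at a time:
  Start: x ≡ 1 (mod 3).
  Combine with x ≡ 6 (mod 8); new modulus lcm = 24.
    Write x = 1 + 3·t and substitute into x ≡ 6 (mod 8): 3·t ≡ 6 − 1 = 5 (mod 8).
    The inverse of 3 mod 8 is 3 (since 3·3 = 9 = 1·8 + 1), so t ≡ 3·5 = 15 ≡ 7 (mod 8).
    Then x = 1 + 3·7 = 22, valid modulo lcm(3, 8) = 24: x ≡ 22 (mod 24).
  Combine with x ≡ 1 (mod 7); new modulus lcm = 168.
    Write x = 22 + 24·t and substitute into x ≡ 1 (mod 7): 24·t ≡ 1 − 22 = -21 (mod 7).
    Reduce coefficients mod 7: 3·t ≡ 0 (mod 7).
    The inverse of 3 mod 7 is 5 (since 3·5 = 15 = 2·7 + 1), so t ≡ 5·0 = 0 ≡ 0 (mod 7).
    Then x = 22 + 24·0 = 22, valid modulo lcm(24, 7) = 168: x ≡ 22 (mod 168).
  Combine with x ≡ 10 (mod 11); new modulus lcm = 1848.
    Write x = 22 + 168·t and substitute into x ≡ 10 (mod 11): 168·t ≡ 10 − 22 = -12 (mod 11).
    Reduce coefficients mod 11: 3·t ≡ 10 (mod 11).
    The inverse of 3 mod 11 is 4 (since 3·4 = 12 = 1·11 + 1), so t ≡ 4·10 = 40 ≡ 7 (mod 11).
    Then x = 22 + 168·7 = 1198, valid modulo lcm(168, 11) = 1848: x ≡ 1198 (mod 1848).
Verify against each original: 1198 mod 3 = 1, 1198 mod 8 = 6, 1198 mod 7 = 1, 1198 mod 11 = 10.

x ≡ 1198 (mod 1848).


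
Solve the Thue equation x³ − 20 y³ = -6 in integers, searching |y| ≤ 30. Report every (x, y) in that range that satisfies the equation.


The equation is x³ - 20y³ = -6. For fixed y, x³ = 20·y³ − 6, so a solution requires the RHS to be a perfect cube.
Strategy: iterate y from -30 to 30, compute RHS = 20·y³ − 6, and check whether it is a (positive or negative) perfect cube.
Check small values of y:
  y = 0: RHS = -6 is not a perfect cube.
  y = 1: RHS = 14 is not a perfect cube.
  y = -1: RHS = -26 is not a perfect cube.
  y = 2: RHS = 154 is not a perfect cube.
  y = -2: RHS = -166 is not a perfect cube.
  y = 3: RHS = 534 is not a perfect cube.
  y = -3: RHS = -546 is not a perfect cube.
Continuing the search up to |y| = 30 finds no solutions either.
No (x, y) in the scanned range satisfies the equation.

No integer solutions with |y| ≤ 30.


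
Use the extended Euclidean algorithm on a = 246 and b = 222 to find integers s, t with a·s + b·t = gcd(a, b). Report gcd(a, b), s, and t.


Euclidean algorithm on (246, 222) — divide until remainder is 0:
  246 = 1 · 222 + 24
  222 = 9 · 24 + 6
  24 = 4 · 6 + 0
gcd(246, 222) = 6.
Track Bezout coefficients alongside the remainders: start with r₀ = 246 = a·1 + b·0 (s = 1, t = 0) and r₁ = 222 = a·0 + b·1 (s = 0, t = 1); each new remainder r_{k+1} = r_{k-1} − q_k·r_k inherits s_{k+1} = s_{k-1} − q_k·s_k, t_{k+1} = t_{k-1} − q_k·t_k, so r_k = a·s_k + b·t_k at every step:
  q = 1: r = 24, s = 1 − 1·0 = 1, t = 0 − 1·1 = -1  (check: 246·1 + 222·(-1) = 24)
  q = 9: r = 6, s = 0 − 9·1 = -9, t = 1 − 9·(-1) = 10  (check: 246·(-9) + 222·10 = 6)
The row with r = 6 (the gcd) gives the Bezout coefficients s = -9, t = 10.
Result: 246 · (-9) + 222 · (10) = 6.

gcd(246, 222) = 6; s = -9, t = 10 (check: 246·(-9) + 222·10 = 6).


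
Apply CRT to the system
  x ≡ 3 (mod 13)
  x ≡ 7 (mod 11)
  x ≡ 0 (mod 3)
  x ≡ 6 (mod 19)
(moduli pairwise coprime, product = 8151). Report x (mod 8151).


Product of moduli M = 13 · 11 · 3 · 19 = 8151.
Merge one congruence at a time:
  Start: x ≡ 3 (mod 13).
  Combine with x ≡ 7 (mod 11); new modulus lcm = 143.
    Write x = 3 + 13·t and substitute into x ≡ 7 (mod 11): 13·t ≡ 7 − 3 = 4 (mod 11).
    Reduce coefficients mod 11: 2·t ≡ 4 (mod 11).
    The inverse of 2 mod 11 is 6 (since 2·6 = 12 = 1·11 + 1), so t ≡ 6·4 = 24 ≡ 2 (mod 11).
    Then x = 3 + 13·2 = 29, valid modulo lcm(13, 11) = 143: x ≡ 29 (mod 143).
  Combine with x ≡ 0 (mod 3); new modulus lcm = 429.
    Write x = 29 + 143·t and substitute into x ≡ 0 (mod 3): 143·t ≡ 0 − 29 = -29 (mod 3).
    Reduce coefficients mod 3: 2·t ≡ 1 (mod 3).
    The inverse of 2 mod 3 is 2 (since 2·2 = 4 = 1·3 + 1), so t ≡ 2·1 = 2 ≡ 2 (mod 3).
    Then x = 29 + 143·2 = 315, valid modulo lcm(143, 3) = 429: x ≡ 315 (mod 429).
  Combine with x ≡ 6 (mod 19); new modulus lcm = 8151.
    Write x = 315 + 429·t and substitute into x ≡ 6 (mod 19): 429·t ≡ 6 − 315 = -309 (mod 19).
    Reduce coefficients mod 19: 11·t ≡ 14 (mod 19).
    The inverse of 11 mod 19 is 7 (since 11·7 = 77 = 4·19 + 1), so t ≡ 7·14 = 98 ≡ 3 (mod 19).
    Then x = 315 + 429·3 = 1602, valid modulo lcm(429, 19) = 8151: x ≡ 1602 (mod 8151).
Verify against each original: 1602 mod 13 = 3, 1602 mod 11 = 7, 1602 mod 3 = 0, 1602 mod 19 = 6.

x ≡ 1602 (mod 8151).


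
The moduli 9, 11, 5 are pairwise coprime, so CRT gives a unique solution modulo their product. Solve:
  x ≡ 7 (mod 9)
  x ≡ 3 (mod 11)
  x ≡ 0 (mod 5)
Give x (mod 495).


Moduli 9, 11, 5 are pairwise coprime; by CRT there is a unique solution modulo M = 9 · 11 · 5 = 495.
Solve pairwise, accumulating the modulus:
  Start with x ≡ 7 (mod 9).
  Combine with x ≡ 3 (mod 11): since gcd(9, 11) = 1, we get a unique residue mod 99.
    Write x = 7 + 9·t and substitute into x ≡ 3 (mod 11): 9·t ≡ 3 − 7 = -4 (mod 11).
    Reduce coefficients mod 11: 9·t ≡ 7 (mod 11).
    The inverse of 9 mod 11 is 5 (since 9·5 = 45 = 4·11 + 1), so t ≡ 5·7 = 35 ≡ 2 (mod 11).
    Then x = 7 + 9·2 = 25, valid modulo lcm(9, 11) = 99: x ≡ 25 (mod 99).
  Combine with x ≡ 0 (mod 5): since gcd(99, 5) = 1, we get a unique residue mod 495.
    Write x = 25 + 99·t and substitute into x ≡ 0 (mod 5): 99·t ≡ 0 − 25 = -25 (mod 5).
    Reduce coefficients mod 5: 4·t ≡ 0 (mod 5).
    The inverse of 4 mod 5 is 4 (since 4·4 = 16 = 3·5 + 1), so t ≡ 4·0 = 0 ≡ 0 (mod 5).
    Then x = 25 + 99·0 = 25, valid modulo lcm(99, 5) = 495: x ≡ 25 (mod 495).
Verify: 25 mod 9 = 7 ✓, 25 mod 11 = 3 ✓, 25 mod 5 = 0 ✓.

x ≡ 25 (mod 495).


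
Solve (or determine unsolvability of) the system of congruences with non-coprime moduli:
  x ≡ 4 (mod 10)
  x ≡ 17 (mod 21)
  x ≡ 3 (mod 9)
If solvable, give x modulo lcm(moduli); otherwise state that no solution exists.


Moduli 10, 21, 9 are not pairwise coprime, so CRT works modulo lcm(m_i) when all pairwise compatibility conditions hold.
Pairwise compatibility: gcd(m_i, m_j) must divide a_i - a_j for every pair.
Merge one congruence at a time:
  Start: x ≡ 4 (mod 10).
  Combine with x ≡ 17 (mod 21): gcd(10, 21) = 1; 17 - 4 = 13, which IS divisible by 1, so compatible.
    Write x = 4 + 10·t and substitute into x ≡ 17 (mod 21): 10·t ≡ 17 − 4 = 13 (mod 21).
    The inverse of 10 mod 21 is 19 (since 10·19 = 190 = 9·21 + 1), so t ≡ 19·13 = 247 ≡ 16 (mod 21).
    Then x = 4 + 10·16 = 164, valid modulo lcm(10, 21) = 210: x ≡ 164 (mod 210).
  Combine with x ≡ 3 (mod 9): gcd(210, 9) = 3, and 3 - 164 = -161 is NOT divisible by 3.
    ⇒ system is inconsistent (no integer solution).

No solution (the system is inconsistent).


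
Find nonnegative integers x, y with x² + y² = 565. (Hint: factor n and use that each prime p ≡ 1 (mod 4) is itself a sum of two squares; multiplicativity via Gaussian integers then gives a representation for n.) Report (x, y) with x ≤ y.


Step 1: Factor n = 565 = 5 · 113.
Step 2: Check the mod-4 condition on each prime factor: 5 ≡ 1 (mod 4), exponent 1; 113 ≡ 1 (mod 4), exponent 1.
All primes ≡ 3 (mod 4) appear to even exponent (or don't appear), so by the two-squares theorem n IS expressible as a sum of two squares.
Step 3: Build a representation. Here n = 5 · 113 is a product of primes ≡ 1 (mod 4). Each prime p ≡ 1 (mod 4) is itself a sum of two squares; find a² by testing p − a² for a perfect square:
  5: 5 − 1² = 4 = 2² ⇒ 5 = 1² + 2².
  113: 113 − 1² = 112, 113 − 2² = 109, 113 − 3² = 104, 113 − 4² = 97, 113 − 5² = 88, 113 − 6² = 77, 113 − 7² = 64 = 8² ⇒ 113 = 7² + 8².
  Combine using the Brahmagupta–Fibonacci identity (a² + b²)(c² + d²) = (ac − bd)² + (ad + bc)² = (ac + bd)² + (ad − bc)²:
  5 · 113 = 565: from (1² + 2²)(7² + 8²), take (1·7 − 2·8, 1·8 + 2·7) = (7 − 16, 8 + 14) = (-9, 22); dropping signs (only squares matter) gives (9, 22); check 9² + 22² = 81 + 484 = 565 ✓.
Step 4: Order so x ≤ y and verify: 9² + 22² = 81 + 484 = 565 = n. ✓

n = 565 = 9² + 22² (one valid representation with x ≤ y).


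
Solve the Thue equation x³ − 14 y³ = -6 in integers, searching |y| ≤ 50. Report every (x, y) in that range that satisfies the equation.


The equation is x³ - 14y³ = -6. For fixed y, x³ = 14·y³ − 6, so a solution requires the RHS to be a perfect cube.
Strategy: iterate y from -50 to 50, compute RHS = 14·y³ − 6, and check whether it is a (positive or negative) perfect cube.
Check small values of y:
  y = 0: RHS = -6 is not a perfect cube.
  y = 1: RHS = 8 = (2)³ ⇒ x = 2 works.
  y = -1: RHS = -20 is not a perfect cube.
  y = 2: RHS = 106 is not a perfect cube.
  y = -2: RHS = -118 is not a perfect cube.
  y = 3: RHS = 372 is not a perfect cube.
  y = -3: RHS = -384 is not a perfect cube.
Continuing the search up to |y| = 50 finds no further solutions beyond those listed.
Collected solutions: (2, 1).

Solutions (with |y| ≤ 50): (2, 1).


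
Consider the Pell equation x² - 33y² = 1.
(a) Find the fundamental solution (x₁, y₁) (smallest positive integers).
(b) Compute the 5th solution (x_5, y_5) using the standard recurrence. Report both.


Step 1: Find the fundamental solution (x₁, y₁) of x² - 33y² = 1.
  Expand √33 as a continued fraction. a₀ = ⌊√33⌋ = 5; iterate m_{k+1} = d_k·a_k − m_k, d_{k+1} = (33 − m_{k+1}²)/d_k, a_{k+1} = ⌊(a₀ + m_{k+1})/d_{k+1}⌋ (starting m₀ = 0, d₀ = 1), with convergents p_k = a_k·p_{k-1} + p_{k-2}, q_k = a_k·q_{k-1} + q_{k-2} (p₋₁ = 1, q₋₁ = 0):
  k = 0: a₀ = 5; p₀/q₀ = 5/1; p₀² − 33·q₀² = 25 − 33 = -8.
  k = 1: m = 5, d = 8, a = ⌊(5 + 5)/8⌋ = 1; p/q = (1·5 + 1)/(1·1 + 0) = 6/1; p² − 33·q² = 36 − 33 = 3.
  k = 2: m = 3, d = 3, a = ⌊(5 + 3)/3⌋ = 2; p/q = (2·6 + 5)/(2·1 + 1) = 17/3; p² − 33·q² = 289 − 297 = -8.
  k = 3: m = 3, d = 8, a = ⌊(5 + 3)/8⌋ = 1; p/q = (1·17 + 6)/(1·3 + 1) = 23/4; p² − 33·q² = 529 − 528 = 1.
  The first convergent with p² − 33·q² = 1 gives the fundamental solution (x₁, y₁) = (23, 4).
Step 2: Apply the recurrence (x_{n+1}, y_{n+1}) = (x₁x_n + 33y₁y_n, x₁y_n + y₁x_n) repeatedly.
  From (x_1, y_1) = (23, 4): x_2 = 23·23 + 33·4·4 = 1057; y_2 = 23·4 + 4·23 = 184.
  From (x_2, y_2) = (1057, 184): x_3 = 23·1057 + 33·4·184 = 48599; y_3 = 23·184 + 4·1057 = 8460.
  From (x_3, y_3) = (48599, 8460): x_4 = 23·48599 + 33·4·8460 = 2234497; y_4 = 23·8460 + 4·48599 = 388976.
  From (x_4, y_4) = (2234497, 388976): x_5 = 23·2234497 + 33·4·388976 = 102738263; y_5 = 23·388976 + 4·2234497 = 17884436.
Step 3: Verify x_5² - 33·y_5² = 10555150684257169 - 10555150684257168 = 1 (should be 1). ✓

(x_1, y_1) = (23, 4); (x_5, y_5) = (102738263, 17884436).
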